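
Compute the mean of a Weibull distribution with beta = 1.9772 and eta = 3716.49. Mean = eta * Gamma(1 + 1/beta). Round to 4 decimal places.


beta = 1.9772, eta = 3716.49
1/beta = 0.5058
1 + 1/beta = 1.5058
Gamma(1.5058) = 0.8864
Mean = 3716.49 * 0.8864
Mean = 3294.3976

3294.3976


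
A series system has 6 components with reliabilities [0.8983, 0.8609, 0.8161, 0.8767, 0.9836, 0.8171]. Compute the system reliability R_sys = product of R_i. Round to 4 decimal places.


Components: [0.8983, 0.8609, 0.8161, 0.8767, 0.9836, 0.8171]
After component 1 (R=0.8983): product = 0.8983
After component 2 (R=0.8609): product = 0.7733
After component 3 (R=0.8161): product = 0.6311
After component 4 (R=0.8767): product = 0.5533
After component 5 (R=0.9836): product = 0.5442
After component 6 (R=0.8171): product = 0.4447
R_sys = 0.4447

0.4447


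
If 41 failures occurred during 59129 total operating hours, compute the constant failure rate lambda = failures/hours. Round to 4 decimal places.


failures = 41
total_hours = 59129
lambda = 41 / 59129
lambda = 0.0007

0.0007


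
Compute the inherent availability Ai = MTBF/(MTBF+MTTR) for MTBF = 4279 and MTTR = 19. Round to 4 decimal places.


MTBF = 4279
MTTR = 19
MTBF + MTTR = 4298
Ai = 4279 / 4298
Ai = 0.9956

0.9956


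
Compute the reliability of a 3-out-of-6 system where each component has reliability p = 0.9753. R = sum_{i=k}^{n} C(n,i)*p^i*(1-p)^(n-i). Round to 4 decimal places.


k = 3, n = 6, p = 0.9753
i=3: C(6,3)=20 * 0.9753^3 * 0.0247^3 = 0.0003
i=4: C(6,4)=15 * 0.9753^4 * 0.0247^2 = 0.0083
i=5: C(6,5)=6 * 0.9753^5 * 0.0247^1 = 0.1308
i=6: C(6,6)=1 * 0.9753^6 * 0.0247^0 = 0.8607
R = sum of terms = 1.0

1.0


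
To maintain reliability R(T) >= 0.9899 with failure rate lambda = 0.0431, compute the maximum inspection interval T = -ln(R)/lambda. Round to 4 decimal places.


R_target = 0.9899
lambda = 0.0431
-ln(0.9899) = 0.0102
T = 0.0102 / 0.0431
T = 0.2355

0.2355


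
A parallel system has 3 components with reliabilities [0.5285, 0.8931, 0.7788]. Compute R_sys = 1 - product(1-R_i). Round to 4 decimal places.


Components: [0.5285, 0.8931, 0.7788]
(1 - 0.5285) = 0.4715, running product = 0.4715
(1 - 0.8931) = 0.1069, running product = 0.0504
(1 - 0.7788) = 0.2212, running product = 0.0111
Product of (1-R_i) = 0.0111
R_sys = 1 - 0.0111 = 0.9889

0.9889


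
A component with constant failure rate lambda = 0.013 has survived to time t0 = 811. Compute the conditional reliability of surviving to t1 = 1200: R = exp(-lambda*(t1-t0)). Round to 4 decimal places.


lambda = 0.013
t0 = 811, t1 = 1200
t1 - t0 = 389
lambda * (t1-t0) = 0.013 * 389 = 5.057
R = exp(-5.057)
R = 0.0064

0.0064


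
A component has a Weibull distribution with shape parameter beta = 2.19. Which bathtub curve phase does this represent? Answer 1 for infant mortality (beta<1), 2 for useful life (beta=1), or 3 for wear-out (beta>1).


beta = 2.19
Compare beta to 1:
beta < 1 => infant mortality (phase 1)
beta = 1 => useful life (phase 2)
beta > 1 => wear-out (phase 3)
Since beta = 2.19, this is wear-out (increasing failure rate)
Phase = 3

3


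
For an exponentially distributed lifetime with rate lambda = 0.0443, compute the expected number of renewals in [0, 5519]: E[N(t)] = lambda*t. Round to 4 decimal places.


lambda = 0.0443
t = 5519
E[N(t)] = lambda * t
E[N(t)] = 0.0443 * 5519
E[N(t)] = 244.4917

244.4917


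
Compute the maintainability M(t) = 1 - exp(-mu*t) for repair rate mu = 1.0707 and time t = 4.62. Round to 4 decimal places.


mu = 1.0707, t = 4.62
mu * t = 1.0707 * 4.62 = 4.9466
exp(-4.9466) = 0.0071
M(t) = 1 - 0.0071
M(t) = 0.9929

0.9929


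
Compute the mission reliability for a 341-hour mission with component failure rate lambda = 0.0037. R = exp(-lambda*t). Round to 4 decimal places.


lambda = 0.0037
mission_time = 341
lambda * t = 0.0037 * 341 = 1.2617
R = exp(-1.2617)
R = 0.2832

0.2832


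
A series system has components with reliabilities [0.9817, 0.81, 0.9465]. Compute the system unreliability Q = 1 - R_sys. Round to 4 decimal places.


Components: [0.9817, 0.81, 0.9465]
After component 1: product = 0.9817
After component 2: product = 0.7952
After component 3: product = 0.7526
R_sys = 0.7526
Q = 1 - 0.7526 = 0.2474

0.2474


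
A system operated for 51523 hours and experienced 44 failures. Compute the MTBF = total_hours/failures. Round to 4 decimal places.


total_hours = 51523
failures = 44
MTBF = 51523 / 44
MTBF = 1170.9773

1170.9773


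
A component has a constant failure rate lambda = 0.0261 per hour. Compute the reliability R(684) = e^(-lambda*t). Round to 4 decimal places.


lambda = 0.0261
t = 684
lambda * t = 17.8524
R(t) = e^(-17.8524)
R(t) = 0.0

0.0


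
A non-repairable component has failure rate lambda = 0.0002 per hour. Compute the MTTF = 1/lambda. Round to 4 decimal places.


lambda = 0.0002
MTTF = 1 / 0.0002
MTTF = 5000.0

5000.0


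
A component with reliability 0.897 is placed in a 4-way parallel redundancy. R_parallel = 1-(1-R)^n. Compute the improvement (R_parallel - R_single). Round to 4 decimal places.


R_single = 0.897, n = 4
1 - R_single = 0.103
(1 - R_single)^n = 0.103^4 = 0.0001
R_parallel = 1 - 0.0001 = 0.9999
Improvement = 0.9999 - 0.897
Improvement = 0.1029

0.1029


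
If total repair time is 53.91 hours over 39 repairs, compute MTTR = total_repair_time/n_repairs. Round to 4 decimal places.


total_repair_time = 53.91
n_repairs = 39
MTTR = 53.91 / 39
MTTR = 1.3823

1.3823


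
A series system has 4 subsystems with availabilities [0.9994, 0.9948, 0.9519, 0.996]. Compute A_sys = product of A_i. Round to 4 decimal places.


Subsystems: [0.9994, 0.9948, 0.9519, 0.996]
After subsystem 1 (A=0.9994): product = 0.9994
After subsystem 2 (A=0.9948): product = 0.9942
After subsystem 3 (A=0.9519): product = 0.9464
After subsystem 4 (A=0.996): product = 0.9426
A_sys = 0.9426

0.9426


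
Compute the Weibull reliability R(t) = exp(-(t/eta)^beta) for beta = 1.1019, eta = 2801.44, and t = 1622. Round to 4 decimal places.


beta = 1.1019, eta = 2801.44, t = 1622
t/eta = 1622 / 2801.44 = 0.579
(t/eta)^beta = 0.579^1.1019 = 0.5476
R(t) = exp(-0.5476)
R(t) = 0.5783

0.5783


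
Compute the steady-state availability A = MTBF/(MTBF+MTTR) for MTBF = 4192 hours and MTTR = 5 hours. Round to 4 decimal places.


MTBF = 4192
MTTR = 5
MTBF + MTTR = 4197
A = 4192 / 4197
A = 0.9988

0.9988


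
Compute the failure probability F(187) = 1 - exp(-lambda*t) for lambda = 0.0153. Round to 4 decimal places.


lambda = 0.0153, t = 187
lambda * t = 2.8611
exp(-2.8611) = 0.0572
F(t) = 1 - 0.0572
F(t) = 0.9428

0.9428


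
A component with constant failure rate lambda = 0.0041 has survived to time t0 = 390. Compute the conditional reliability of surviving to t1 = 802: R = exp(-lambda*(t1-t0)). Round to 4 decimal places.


lambda = 0.0041
t0 = 390, t1 = 802
t1 - t0 = 412
lambda * (t1-t0) = 0.0041 * 412 = 1.6892
R = exp(-1.6892)
R = 0.1847

0.1847


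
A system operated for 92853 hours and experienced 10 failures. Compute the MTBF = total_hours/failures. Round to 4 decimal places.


total_hours = 92853
failures = 10
MTBF = 92853 / 10
MTBF = 9285.3

9285.3


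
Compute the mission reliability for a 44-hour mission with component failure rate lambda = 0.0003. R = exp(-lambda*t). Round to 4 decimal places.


lambda = 0.0003
mission_time = 44
lambda * t = 0.0003 * 44 = 0.0132
R = exp(-0.0132)
R = 0.9869

0.9869


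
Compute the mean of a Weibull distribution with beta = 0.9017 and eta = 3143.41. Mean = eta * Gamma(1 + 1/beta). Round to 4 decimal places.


beta = 0.9017, eta = 3143.41
1/beta = 1.109
1 + 1/beta = 2.109
Gamma(2.109) = 1.0511
Mean = 3143.41 * 1.0511
Mean = 3304.0418

3304.0418


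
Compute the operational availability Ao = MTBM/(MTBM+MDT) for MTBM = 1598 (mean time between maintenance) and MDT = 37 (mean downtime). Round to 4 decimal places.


MTBM = 1598
MDT = 37
MTBM + MDT = 1635
Ao = 1598 / 1635
Ao = 0.9774

0.9774


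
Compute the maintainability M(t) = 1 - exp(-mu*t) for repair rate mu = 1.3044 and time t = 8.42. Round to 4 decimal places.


mu = 1.3044, t = 8.42
mu * t = 1.3044 * 8.42 = 10.983
exp(-10.983) = 0.0
M(t) = 1 - 0.0
M(t) = 1.0

1.0


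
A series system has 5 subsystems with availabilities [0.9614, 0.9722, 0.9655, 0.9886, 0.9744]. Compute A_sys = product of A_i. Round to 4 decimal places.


Subsystems: [0.9614, 0.9722, 0.9655, 0.9886, 0.9744]
After subsystem 1 (A=0.9614): product = 0.9614
After subsystem 2 (A=0.9722): product = 0.9347
After subsystem 3 (A=0.9655): product = 0.9024
After subsystem 4 (A=0.9886): product = 0.8921
After subsystem 5 (A=0.9744): product = 0.8693
A_sys = 0.8693

0.8693


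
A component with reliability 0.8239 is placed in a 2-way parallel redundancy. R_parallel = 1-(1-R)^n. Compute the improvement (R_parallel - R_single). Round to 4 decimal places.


R_single = 0.8239, n = 2
1 - R_single = 0.1761
(1 - R_single)^n = 0.1761^2 = 0.031
R_parallel = 1 - 0.031 = 0.969
Improvement = 0.969 - 0.8239
Improvement = 0.1451

0.1451


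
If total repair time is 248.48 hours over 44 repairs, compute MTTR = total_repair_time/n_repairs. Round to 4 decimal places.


total_repair_time = 248.48
n_repairs = 44
MTTR = 248.48 / 44
MTTR = 5.6473

5.6473


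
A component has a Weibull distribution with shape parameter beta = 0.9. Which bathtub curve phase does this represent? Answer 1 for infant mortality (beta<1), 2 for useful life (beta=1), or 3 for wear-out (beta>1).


beta = 0.9
Compare beta to 1:
beta < 1 => infant mortality (phase 1)
beta = 1 => useful life (phase 2)
beta > 1 => wear-out (phase 3)
Since beta = 0.9, this is infant mortality (decreasing failure rate)
Phase = 1

1


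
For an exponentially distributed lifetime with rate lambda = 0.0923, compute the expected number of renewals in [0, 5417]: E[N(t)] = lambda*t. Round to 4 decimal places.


lambda = 0.0923
t = 5417
E[N(t)] = lambda * t
E[N(t)] = 0.0923 * 5417
E[N(t)] = 499.9891

499.9891


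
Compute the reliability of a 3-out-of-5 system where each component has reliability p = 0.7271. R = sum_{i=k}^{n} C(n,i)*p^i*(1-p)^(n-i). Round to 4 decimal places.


k = 3, n = 5, p = 0.7271
i=3: C(5,3)=10 * 0.7271^3 * 0.2729^2 = 0.2863
i=4: C(5,4)=5 * 0.7271^4 * 0.2729^1 = 0.3814
i=5: C(5,5)=1 * 0.7271^5 * 0.2729^0 = 0.2032
R = sum of terms = 0.8709

0.8709


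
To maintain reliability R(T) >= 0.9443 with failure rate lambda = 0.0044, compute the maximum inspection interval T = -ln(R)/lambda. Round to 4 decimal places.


R_target = 0.9443
lambda = 0.0044
-ln(0.9443) = 0.0573
T = 0.0573 / 0.0044
T = 13.0253

13.0253


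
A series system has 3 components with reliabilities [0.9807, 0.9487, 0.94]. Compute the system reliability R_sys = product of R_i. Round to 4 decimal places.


Components: [0.9807, 0.9487, 0.94]
After component 1 (R=0.9807): product = 0.9807
After component 2 (R=0.9487): product = 0.9304
After component 3 (R=0.94): product = 0.8746
R_sys = 0.8746

0.8746


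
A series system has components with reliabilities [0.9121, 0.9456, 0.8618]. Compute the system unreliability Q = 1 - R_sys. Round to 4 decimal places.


Components: [0.9121, 0.9456, 0.8618]
After component 1: product = 0.9121
After component 2: product = 0.8625
After component 3: product = 0.7433
R_sys = 0.7433
Q = 1 - 0.7433 = 0.2567

0.2567


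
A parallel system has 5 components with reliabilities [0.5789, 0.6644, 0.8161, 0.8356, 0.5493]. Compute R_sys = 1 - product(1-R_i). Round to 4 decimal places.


Components: [0.5789, 0.6644, 0.8161, 0.8356, 0.5493]
(1 - 0.5789) = 0.4211, running product = 0.4211
(1 - 0.6644) = 0.3356, running product = 0.1413
(1 - 0.8161) = 0.1839, running product = 0.026
(1 - 0.8356) = 0.1644, running product = 0.0043
(1 - 0.5493) = 0.4507, running product = 0.0019
Product of (1-R_i) = 0.0019
R_sys = 1 - 0.0019 = 0.9981

0.9981


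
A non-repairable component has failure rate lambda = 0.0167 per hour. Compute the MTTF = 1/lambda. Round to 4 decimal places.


lambda = 0.0167
MTTF = 1 / 0.0167
MTTF = 59.8802

59.8802


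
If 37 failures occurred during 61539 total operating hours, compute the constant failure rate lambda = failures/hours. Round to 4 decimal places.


failures = 37
total_hours = 61539
lambda = 37 / 61539
lambda = 0.0006

0.0006


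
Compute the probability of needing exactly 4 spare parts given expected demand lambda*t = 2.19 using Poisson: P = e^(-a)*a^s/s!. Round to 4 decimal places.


a = 2.19, s = 4
e^(-a) = e^(-2.19) = 0.1119
a^s = 2.19^4 = 23.0026
s! = 24
P = 0.1119 * 23.0026 / 24
P = 0.1073

0.1073


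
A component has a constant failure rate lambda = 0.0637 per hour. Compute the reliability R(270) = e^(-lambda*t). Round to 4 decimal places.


lambda = 0.0637
t = 270
lambda * t = 17.199
R(t) = e^(-17.199)
R(t) = 0.0

0.0


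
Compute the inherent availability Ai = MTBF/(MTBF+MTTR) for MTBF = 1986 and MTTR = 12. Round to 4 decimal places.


MTBF = 1986
MTTR = 12
MTBF + MTTR = 1998
Ai = 1986 / 1998
Ai = 0.994

0.994


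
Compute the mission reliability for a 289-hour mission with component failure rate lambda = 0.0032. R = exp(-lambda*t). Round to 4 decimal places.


lambda = 0.0032
mission_time = 289
lambda * t = 0.0032 * 289 = 0.9248
R = exp(-0.9248)
R = 0.3966

0.3966


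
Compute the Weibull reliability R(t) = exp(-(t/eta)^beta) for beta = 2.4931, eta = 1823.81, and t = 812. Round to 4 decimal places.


beta = 2.4931, eta = 1823.81, t = 812
t/eta = 812 / 1823.81 = 0.4452
(t/eta)^beta = 0.4452^2.4931 = 0.133
R(t) = exp(-0.133)
R(t) = 0.8755

0.8755


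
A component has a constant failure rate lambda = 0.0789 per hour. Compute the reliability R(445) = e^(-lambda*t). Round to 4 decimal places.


lambda = 0.0789
t = 445
lambda * t = 35.1105
R(t) = e^(-35.1105)
R(t) = 0.0

0.0


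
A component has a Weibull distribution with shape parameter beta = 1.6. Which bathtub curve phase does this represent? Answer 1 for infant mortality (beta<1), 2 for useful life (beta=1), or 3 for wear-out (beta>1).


beta = 1.6
Compare beta to 1:
beta < 1 => infant mortality (phase 1)
beta = 1 => useful life (phase 2)
beta > 1 => wear-out (phase 3)
Since beta = 1.6, this is wear-out (increasing failure rate)
Phase = 3

3


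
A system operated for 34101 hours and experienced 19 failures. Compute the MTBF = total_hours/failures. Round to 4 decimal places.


total_hours = 34101
failures = 19
MTBF = 34101 / 19
MTBF = 1794.7895

1794.7895


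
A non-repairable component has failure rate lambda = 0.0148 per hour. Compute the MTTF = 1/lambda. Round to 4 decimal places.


lambda = 0.0148
MTTF = 1 / 0.0148
MTTF = 67.5676

67.5676


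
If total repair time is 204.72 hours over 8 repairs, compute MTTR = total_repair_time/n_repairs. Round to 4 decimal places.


total_repair_time = 204.72
n_repairs = 8
MTTR = 204.72 / 8
MTTR = 25.59

25.59


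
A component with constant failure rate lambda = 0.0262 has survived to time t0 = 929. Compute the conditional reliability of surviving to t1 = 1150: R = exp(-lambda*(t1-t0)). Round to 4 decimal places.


lambda = 0.0262
t0 = 929, t1 = 1150
t1 - t0 = 221
lambda * (t1-t0) = 0.0262 * 221 = 5.7902
R = exp(-5.7902)
R = 0.0031

0.0031


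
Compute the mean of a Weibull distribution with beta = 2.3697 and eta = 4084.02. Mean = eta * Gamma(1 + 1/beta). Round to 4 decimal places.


beta = 2.3697, eta = 4084.02
1/beta = 0.422
1 + 1/beta = 1.422
Gamma(1.422) = 0.8863
Mean = 4084.02 * 0.8863
Mean = 3619.6055

3619.6055


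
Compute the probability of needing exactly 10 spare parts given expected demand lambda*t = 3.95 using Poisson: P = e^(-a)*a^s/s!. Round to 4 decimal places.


a = 3.95, s = 10
e^(-a) = e^(-3.95) = 0.0193
a^s = 3.95^10 = 924636.3362
s! = 3628800
P = 0.0193 * 924636.3362 / 3628800
P = 0.0049

0.0049


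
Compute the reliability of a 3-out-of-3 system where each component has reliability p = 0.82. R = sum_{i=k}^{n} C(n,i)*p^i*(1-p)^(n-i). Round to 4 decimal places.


k = 3, n = 3, p = 0.82
i=3: C(3,3)=1 * 0.82^3 * 0.18^0 = 0.5514
R = sum of terms = 0.5514

0.5514


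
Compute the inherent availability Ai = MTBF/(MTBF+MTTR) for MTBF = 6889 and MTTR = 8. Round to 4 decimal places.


MTBF = 6889
MTTR = 8
MTBF + MTTR = 6897
Ai = 6889 / 6897
Ai = 0.9988

0.9988


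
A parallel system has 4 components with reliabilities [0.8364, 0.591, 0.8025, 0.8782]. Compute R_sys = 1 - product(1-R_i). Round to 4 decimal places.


Components: [0.8364, 0.591, 0.8025, 0.8782]
(1 - 0.8364) = 0.1636, running product = 0.1636
(1 - 0.591) = 0.409, running product = 0.0669
(1 - 0.8025) = 0.1975, running product = 0.0132
(1 - 0.8782) = 0.1218, running product = 0.0016
Product of (1-R_i) = 0.0016
R_sys = 1 - 0.0016 = 0.9984

0.9984


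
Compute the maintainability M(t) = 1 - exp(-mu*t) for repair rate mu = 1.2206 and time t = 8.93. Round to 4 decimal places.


mu = 1.2206, t = 8.93
mu * t = 1.2206 * 8.93 = 10.9
exp(-10.9) = 0.0
M(t) = 1 - 0.0
M(t) = 1.0

1.0


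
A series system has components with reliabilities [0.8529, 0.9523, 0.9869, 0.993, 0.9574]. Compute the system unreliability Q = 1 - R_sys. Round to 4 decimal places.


Components: [0.8529, 0.9523, 0.9869, 0.993, 0.9574]
After component 1: product = 0.8529
After component 2: product = 0.8122
After component 3: product = 0.8016
After component 4: product = 0.796
After component 5: product = 0.7621
R_sys = 0.7621
Q = 1 - 0.7621 = 0.2379

0.2379


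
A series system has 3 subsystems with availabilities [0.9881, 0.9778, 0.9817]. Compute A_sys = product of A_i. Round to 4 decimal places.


Subsystems: [0.9881, 0.9778, 0.9817]
After subsystem 1 (A=0.9881): product = 0.9881
After subsystem 2 (A=0.9778): product = 0.9662
After subsystem 3 (A=0.9817): product = 0.9485
A_sys = 0.9485

0.9485


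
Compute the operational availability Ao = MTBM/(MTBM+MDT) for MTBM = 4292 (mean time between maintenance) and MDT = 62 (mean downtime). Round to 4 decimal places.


MTBM = 4292
MDT = 62
MTBM + MDT = 4354
Ao = 4292 / 4354
Ao = 0.9858

0.9858


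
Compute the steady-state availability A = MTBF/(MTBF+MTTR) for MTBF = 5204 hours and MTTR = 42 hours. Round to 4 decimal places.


MTBF = 5204
MTTR = 42
MTBF + MTTR = 5246
A = 5204 / 5246
A = 0.992

0.992


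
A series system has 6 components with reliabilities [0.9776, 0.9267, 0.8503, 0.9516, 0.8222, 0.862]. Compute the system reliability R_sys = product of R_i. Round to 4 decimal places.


Components: [0.9776, 0.9267, 0.8503, 0.9516, 0.8222, 0.862]
After component 1 (R=0.9776): product = 0.9776
After component 2 (R=0.9267): product = 0.9059
After component 3 (R=0.8503): product = 0.7703
After component 4 (R=0.9516): product = 0.733
After component 5 (R=0.8222): product = 0.6027
After component 6 (R=0.862): product = 0.5195
R_sys = 0.5195

0.5195


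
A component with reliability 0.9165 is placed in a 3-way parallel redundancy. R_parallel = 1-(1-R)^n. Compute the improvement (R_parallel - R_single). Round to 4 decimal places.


R_single = 0.9165, n = 3
1 - R_single = 0.0835
(1 - R_single)^n = 0.0835^3 = 0.0006
R_parallel = 1 - 0.0006 = 0.9994
Improvement = 0.9994 - 0.9165
Improvement = 0.0829

0.0829


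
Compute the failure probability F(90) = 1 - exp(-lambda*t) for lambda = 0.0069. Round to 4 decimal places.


lambda = 0.0069, t = 90
lambda * t = 0.621
exp(-0.621) = 0.5374
F(t) = 1 - 0.5374
F(t) = 0.4626

0.4626


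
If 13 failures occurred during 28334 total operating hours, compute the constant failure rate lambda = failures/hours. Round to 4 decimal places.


failures = 13
total_hours = 28334
lambda = 13 / 28334
lambda = 0.0005

0.0005


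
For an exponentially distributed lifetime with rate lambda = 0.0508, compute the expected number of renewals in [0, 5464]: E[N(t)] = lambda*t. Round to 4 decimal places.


lambda = 0.0508
t = 5464
E[N(t)] = lambda * t
E[N(t)] = 0.0508 * 5464
E[N(t)] = 277.5712

277.5712


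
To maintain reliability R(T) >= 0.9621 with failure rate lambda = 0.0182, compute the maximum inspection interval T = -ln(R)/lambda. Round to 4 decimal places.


R_target = 0.9621
lambda = 0.0182
-ln(0.9621) = 0.0386
T = 0.0386 / 0.0182
T = 2.1229

2.1229


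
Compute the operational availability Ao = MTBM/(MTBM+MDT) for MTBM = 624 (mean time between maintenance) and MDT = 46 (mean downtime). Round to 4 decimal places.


MTBM = 624
MDT = 46
MTBM + MDT = 670
Ao = 624 / 670
Ao = 0.9313

0.9313


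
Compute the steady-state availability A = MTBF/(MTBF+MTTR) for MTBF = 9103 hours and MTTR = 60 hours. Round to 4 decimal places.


MTBF = 9103
MTTR = 60
MTBF + MTTR = 9163
A = 9103 / 9163
A = 0.9935

0.9935


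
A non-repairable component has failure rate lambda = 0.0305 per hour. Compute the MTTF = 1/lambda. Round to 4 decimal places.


lambda = 0.0305
MTTF = 1 / 0.0305
MTTF = 32.7869

32.7869


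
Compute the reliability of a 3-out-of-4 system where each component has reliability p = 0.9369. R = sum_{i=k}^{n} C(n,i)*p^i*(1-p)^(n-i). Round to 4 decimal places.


k = 3, n = 4, p = 0.9369
i=3: C(4,3)=4 * 0.9369^3 * 0.0631^1 = 0.2076
i=4: C(4,4)=1 * 0.9369^4 * 0.0631^0 = 0.7705
R = sum of terms = 0.9781

0.9781


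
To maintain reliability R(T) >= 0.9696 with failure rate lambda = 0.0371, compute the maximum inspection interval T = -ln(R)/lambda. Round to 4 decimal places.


R_target = 0.9696
lambda = 0.0371
-ln(0.9696) = 0.0309
T = 0.0309 / 0.0371
T = 0.8321

0.8321


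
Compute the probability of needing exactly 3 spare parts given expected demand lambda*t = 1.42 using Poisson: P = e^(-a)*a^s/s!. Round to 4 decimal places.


a = 1.42, s = 3
e^(-a) = e^(-1.42) = 0.2417
a^s = 1.42^3 = 2.8633
s! = 6
P = 0.2417 * 2.8633 / 6
P = 0.1153

0.1153


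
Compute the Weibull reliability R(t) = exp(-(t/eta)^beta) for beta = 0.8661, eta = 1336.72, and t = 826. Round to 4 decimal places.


beta = 0.8661, eta = 1336.72, t = 826
t/eta = 826 / 1336.72 = 0.6179
(t/eta)^beta = 0.6179^0.8661 = 0.6591
R(t) = exp(-0.6591)
R(t) = 0.5173

0.5173


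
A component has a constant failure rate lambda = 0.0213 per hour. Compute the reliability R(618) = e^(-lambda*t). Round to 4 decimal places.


lambda = 0.0213
t = 618
lambda * t = 13.1634
R(t) = e^(-13.1634)
R(t) = 0.0

0.0


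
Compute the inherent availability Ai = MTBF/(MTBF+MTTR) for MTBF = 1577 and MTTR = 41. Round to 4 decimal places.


MTBF = 1577
MTTR = 41
MTBF + MTTR = 1618
Ai = 1577 / 1618
Ai = 0.9747

0.9747


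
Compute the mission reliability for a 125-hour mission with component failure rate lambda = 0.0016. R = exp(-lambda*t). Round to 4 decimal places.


lambda = 0.0016
mission_time = 125
lambda * t = 0.0016 * 125 = 0.2
R = exp(-0.2)
R = 0.8187

0.8187


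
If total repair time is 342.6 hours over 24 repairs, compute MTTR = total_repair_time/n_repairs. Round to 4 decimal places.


total_repair_time = 342.6
n_repairs = 24
MTTR = 342.6 / 24
MTTR = 14.275

14.275


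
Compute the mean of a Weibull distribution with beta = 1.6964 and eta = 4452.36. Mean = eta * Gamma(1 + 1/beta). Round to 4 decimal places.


beta = 1.6964, eta = 4452.36
1/beta = 0.5895
1 + 1/beta = 1.5895
Gamma(1.5895) = 0.8924
Mean = 4452.36 * 0.8924
Mean = 3973.1712

3973.1712


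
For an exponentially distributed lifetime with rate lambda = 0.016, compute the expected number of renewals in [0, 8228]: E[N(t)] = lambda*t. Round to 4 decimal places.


lambda = 0.016
t = 8228
E[N(t)] = lambda * t
E[N(t)] = 0.016 * 8228
E[N(t)] = 131.648

131.648


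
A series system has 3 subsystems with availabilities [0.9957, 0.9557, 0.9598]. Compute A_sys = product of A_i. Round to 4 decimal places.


Subsystems: [0.9957, 0.9557, 0.9598]
After subsystem 1 (A=0.9957): product = 0.9957
After subsystem 2 (A=0.9557): product = 0.9516
After subsystem 3 (A=0.9598): product = 0.9133
A_sys = 0.9133

0.9133


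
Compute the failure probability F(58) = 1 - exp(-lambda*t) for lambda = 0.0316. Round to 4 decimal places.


lambda = 0.0316, t = 58
lambda * t = 1.8328
exp(-1.8328) = 0.16
F(t) = 1 - 0.16
F(t) = 0.84

0.84


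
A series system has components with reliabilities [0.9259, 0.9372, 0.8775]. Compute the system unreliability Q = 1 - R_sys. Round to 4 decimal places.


Components: [0.9259, 0.9372, 0.8775]
After component 1: product = 0.9259
After component 2: product = 0.8678
After component 3: product = 0.7615
R_sys = 0.7615
Q = 1 - 0.7615 = 0.2385

0.2385


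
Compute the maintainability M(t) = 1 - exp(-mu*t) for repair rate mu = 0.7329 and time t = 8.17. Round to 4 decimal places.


mu = 0.7329, t = 8.17
mu * t = 0.7329 * 8.17 = 5.9878
exp(-5.9878) = 0.0025
M(t) = 1 - 0.0025
M(t) = 0.9975

0.9975


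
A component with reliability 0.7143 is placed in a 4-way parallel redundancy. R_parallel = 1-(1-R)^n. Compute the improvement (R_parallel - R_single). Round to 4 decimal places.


R_single = 0.7143, n = 4
1 - R_single = 0.2857
(1 - R_single)^n = 0.2857^4 = 0.0067
R_parallel = 1 - 0.0067 = 0.9933
Improvement = 0.9933 - 0.7143
Improvement = 0.279

0.279


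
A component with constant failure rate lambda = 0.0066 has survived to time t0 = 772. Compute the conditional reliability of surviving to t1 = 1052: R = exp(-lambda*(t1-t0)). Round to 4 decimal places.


lambda = 0.0066
t0 = 772, t1 = 1052
t1 - t0 = 280
lambda * (t1-t0) = 0.0066 * 280 = 1.848
R = exp(-1.848)
R = 0.1576

0.1576


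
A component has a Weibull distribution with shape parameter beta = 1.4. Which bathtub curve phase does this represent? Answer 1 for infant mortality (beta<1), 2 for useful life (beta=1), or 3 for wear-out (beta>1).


beta = 1.4
Compare beta to 1:
beta < 1 => infant mortality (phase 1)
beta = 1 => useful life (phase 2)
beta > 1 => wear-out (phase 3)
Since beta = 1.4, this is wear-out (increasing failure rate)
Phase = 3

3


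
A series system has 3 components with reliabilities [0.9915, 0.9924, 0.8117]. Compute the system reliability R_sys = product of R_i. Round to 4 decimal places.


Components: [0.9915, 0.9924, 0.8117]
After component 1 (R=0.9915): product = 0.9915
After component 2 (R=0.9924): product = 0.984
After component 3 (R=0.8117): product = 0.7987
R_sys = 0.7987

0.7987


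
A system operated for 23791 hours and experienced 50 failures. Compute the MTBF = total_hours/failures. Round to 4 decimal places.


total_hours = 23791
failures = 50
MTBF = 23791 / 50
MTBF = 475.82

475.82


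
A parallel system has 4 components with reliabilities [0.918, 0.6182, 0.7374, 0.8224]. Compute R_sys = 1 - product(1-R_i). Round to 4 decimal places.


Components: [0.918, 0.6182, 0.7374, 0.8224]
(1 - 0.918) = 0.082, running product = 0.082
(1 - 0.6182) = 0.3818, running product = 0.0313
(1 - 0.7374) = 0.2626, running product = 0.0082
(1 - 0.8224) = 0.1776, running product = 0.0015
Product of (1-R_i) = 0.0015
R_sys = 1 - 0.0015 = 0.9985

0.9985


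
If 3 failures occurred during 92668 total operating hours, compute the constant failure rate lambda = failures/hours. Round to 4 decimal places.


failures = 3
total_hours = 92668
lambda = 3 / 92668
lambda = 0.0

0.0


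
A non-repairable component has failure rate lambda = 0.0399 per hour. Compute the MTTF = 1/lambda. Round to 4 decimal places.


lambda = 0.0399
MTTF = 1 / 0.0399
MTTF = 25.0627

25.0627


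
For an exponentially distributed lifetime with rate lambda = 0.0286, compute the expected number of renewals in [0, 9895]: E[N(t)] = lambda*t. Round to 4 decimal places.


lambda = 0.0286
t = 9895
E[N(t)] = lambda * t
E[N(t)] = 0.0286 * 9895
E[N(t)] = 282.997

282.997


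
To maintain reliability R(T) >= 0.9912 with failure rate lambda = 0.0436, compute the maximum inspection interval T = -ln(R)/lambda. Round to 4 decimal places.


R_target = 0.9912
lambda = 0.0436
-ln(0.9912) = 0.0088
T = 0.0088 / 0.0436
T = 0.2027

0.2027


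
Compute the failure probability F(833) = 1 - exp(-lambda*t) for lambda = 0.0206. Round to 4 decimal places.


lambda = 0.0206, t = 833
lambda * t = 17.1598
exp(-17.1598) = 0.0
F(t) = 1 - 0.0
F(t) = 1.0

1.0


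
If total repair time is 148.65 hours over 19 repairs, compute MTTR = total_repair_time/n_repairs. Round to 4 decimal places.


total_repair_time = 148.65
n_repairs = 19
MTTR = 148.65 / 19
MTTR = 7.8237

7.8237


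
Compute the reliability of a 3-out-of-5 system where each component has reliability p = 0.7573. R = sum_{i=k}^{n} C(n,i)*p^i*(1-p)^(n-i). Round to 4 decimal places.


k = 3, n = 5, p = 0.7573
i=3: C(5,3)=10 * 0.7573^3 * 0.2427^2 = 0.2558
i=4: C(5,4)=5 * 0.7573^4 * 0.2427^1 = 0.3991
i=5: C(5,5)=1 * 0.7573^5 * 0.2427^0 = 0.2491
R = sum of terms = 0.904

0.904


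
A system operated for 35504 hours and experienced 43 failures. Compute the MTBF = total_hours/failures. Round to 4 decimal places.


total_hours = 35504
failures = 43
MTBF = 35504 / 43
MTBF = 825.6744

825.6744


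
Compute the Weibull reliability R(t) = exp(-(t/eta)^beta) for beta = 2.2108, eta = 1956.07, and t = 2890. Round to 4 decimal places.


beta = 2.2108, eta = 1956.07, t = 2890
t/eta = 2890 / 1956.07 = 1.4775
(t/eta)^beta = 1.4775^2.2108 = 2.3701
R(t) = exp(-2.3701)
R(t) = 0.0935

0.0935


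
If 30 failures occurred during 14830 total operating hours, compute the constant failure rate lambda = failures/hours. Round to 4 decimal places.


failures = 30
total_hours = 14830
lambda = 30 / 14830
lambda = 0.002

0.002


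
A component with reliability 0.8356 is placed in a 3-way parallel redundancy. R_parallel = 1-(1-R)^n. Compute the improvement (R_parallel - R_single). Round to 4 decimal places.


R_single = 0.8356, n = 3
1 - R_single = 0.1644
(1 - R_single)^n = 0.1644^3 = 0.0044
R_parallel = 1 - 0.0044 = 0.9956
Improvement = 0.9956 - 0.8356
Improvement = 0.16

0.16


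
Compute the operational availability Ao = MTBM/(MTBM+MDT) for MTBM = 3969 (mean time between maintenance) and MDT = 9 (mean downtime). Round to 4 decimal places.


MTBM = 3969
MDT = 9
MTBM + MDT = 3978
Ao = 3969 / 3978
Ao = 0.9977

0.9977


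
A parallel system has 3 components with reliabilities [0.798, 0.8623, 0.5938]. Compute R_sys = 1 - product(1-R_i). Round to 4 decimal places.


Components: [0.798, 0.8623, 0.5938]
(1 - 0.798) = 0.202, running product = 0.202
(1 - 0.8623) = 0.1377, running product = 0.0278
(1 - 0.5938) = 0.4062, running product = 0.0113
Product of (1-R_i) = 0.0113
R_sys = 1 - 0.0113 = 0.9887

0.9887


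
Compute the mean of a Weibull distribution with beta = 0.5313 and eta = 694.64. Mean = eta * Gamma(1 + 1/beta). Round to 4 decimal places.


beta = 0.5313, eta = 694.64
1/beta = 1.8822
1 + 1/beta = 2.8822
Gamma(2.8822) = 1.799
Mean = 694.64 * 1.799
Mean = 1249.6252

1249.6252


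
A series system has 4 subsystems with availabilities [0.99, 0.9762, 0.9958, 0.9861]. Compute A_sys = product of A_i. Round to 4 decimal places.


Subsystems: [0.99, 0.9762, 0.9958, 0.9861]
After subsystem 1 (A=0.99): product = 0.99
After subsystem 2 (A=0.9762): product = 0.9664
After subsystem 3 (A=0.9958): product = 0.9624
After subsystem 4 (A=0.9861): product = 0.949
A_sys = 0.949

0.949


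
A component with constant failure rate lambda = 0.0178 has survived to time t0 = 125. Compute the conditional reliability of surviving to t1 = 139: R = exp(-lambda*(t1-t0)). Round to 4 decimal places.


lambda = 0.0178
t0 = 125, t1 = 139
t1 - t0 = 14
lambda * (t1-t0) = 0.0178 * 14 = 0.2492
R = exp(-0.2492)
R = 0.7794

0.7794


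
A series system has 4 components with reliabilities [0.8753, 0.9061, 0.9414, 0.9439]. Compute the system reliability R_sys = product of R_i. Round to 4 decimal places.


Components: [0.8753, 0.9061, 0.9414, 0.9439]
After component 1 (R=0.8753): product = 0.8753
After component 2 (R=0.9061): product = 0.7931
After component 3 (R=0.9414): product = 0.7466
After component 4 (R=0.9439): product = 0.7047
R_sys = 0.7047

0.7047


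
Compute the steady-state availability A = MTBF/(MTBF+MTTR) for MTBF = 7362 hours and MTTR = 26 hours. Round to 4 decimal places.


MTBF = 7362
MTTR = 26
MTBF + MTTR = 7388
A = 7362 / 7388
A = 0.9965

0.9965


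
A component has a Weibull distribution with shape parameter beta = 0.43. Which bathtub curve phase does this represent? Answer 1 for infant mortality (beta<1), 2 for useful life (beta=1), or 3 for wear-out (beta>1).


beta = 0.43
Compare beta to 1:
beta < 1 => infant mortality (phase 1)
beta = 1 => useful life (phase 2)
beta > 1 => wear-out (phase 3)
Since beta = 0.43, this is infant mortality (decreasing failure rate)
Phase = 1

1


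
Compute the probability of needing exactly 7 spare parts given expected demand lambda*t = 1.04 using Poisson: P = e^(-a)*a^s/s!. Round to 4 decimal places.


a = 1.04, s = 7
e^(-a) = e^(-1.04) = 0.3535
a^s = 1.04^7 = 1.3159
s! = 5040
P = 0.3535 * 1.3159 / 5040
P = 0.0001

0.0001


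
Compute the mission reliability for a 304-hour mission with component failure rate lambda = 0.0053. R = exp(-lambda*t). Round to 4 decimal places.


lambda = 0.0053
mission_time = 304
lambda * t = 0.0053 * 304 = 1.6112
R = exp(-1.6112)
R = 0.1996

0.1996


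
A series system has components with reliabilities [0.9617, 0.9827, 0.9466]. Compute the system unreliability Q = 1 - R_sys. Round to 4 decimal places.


Components: [0.9617, 0.9827, 0.9466]
After component 1: product = 0.9617
After component 2: product = 0.9451
After component 3: product = 0.8946
R_sys = 0.8946
Q = 1 - 0.8946 = 0.1054

0.1054


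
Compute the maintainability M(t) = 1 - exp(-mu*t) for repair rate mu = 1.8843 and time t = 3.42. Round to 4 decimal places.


mu = 1.8843, t = 3.42
mu * t = 1.8843 * 3.42 = 6.4443
exp(-6.4443) = 0.0016
M(t) = 1 - 0.0016
M(t) = 0.9984

0.9984


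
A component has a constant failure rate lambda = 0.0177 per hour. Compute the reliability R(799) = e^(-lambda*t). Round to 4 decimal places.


lambda = 0.0177
t = 799
lambda * t = 14.1423
R(t) = e^(-14.1423)
R(t) = 0.0

0.0


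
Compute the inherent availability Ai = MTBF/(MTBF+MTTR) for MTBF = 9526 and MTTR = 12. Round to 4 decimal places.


MTBF = 9526
MTTR = 12
MTBF + MTTR = 9538
Ai = 9526 / 9538
Ai = 0.9987

0.9987


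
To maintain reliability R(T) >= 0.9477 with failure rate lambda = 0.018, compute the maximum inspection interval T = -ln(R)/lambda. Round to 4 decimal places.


R_target = 0.9477
lambda = 0.018
-ln(0.9477) = 0.0537
T = 0.0537 / 0.018
T = 2.9843

2.9843


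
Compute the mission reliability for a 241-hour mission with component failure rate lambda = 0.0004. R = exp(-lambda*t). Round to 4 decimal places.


lambda = 0.0004
mission_time = 241
lambda * t = 0.0004 * 241 = 0.0964
R = exp(-0.0964)
R = 0.9081

0.9081


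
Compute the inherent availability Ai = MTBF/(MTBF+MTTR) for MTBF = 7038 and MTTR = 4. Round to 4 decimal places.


MTBF = 7038
MTTR = 4
MTBF + MTTR = 7042
Ai = 7038 / 7042
Ai = 0.9994

0.9994


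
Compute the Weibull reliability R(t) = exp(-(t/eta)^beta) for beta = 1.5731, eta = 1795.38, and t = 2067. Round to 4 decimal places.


beta = 1.5731, eta = 1795.38, t = 2067
t/eta = 2067 / 1795.38 = 1.1513
(t/eta)^beta = 1.1513^1.5731 = 1.2481
R(t) = exp(-1.2481)
R(t) = 0.2871

0.2871


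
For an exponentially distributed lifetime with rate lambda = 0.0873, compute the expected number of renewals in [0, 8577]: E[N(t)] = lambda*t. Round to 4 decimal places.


lambda = 0.0873
t = 8577
E[N(t)] = lambda * t
E[N(t)] = 0.0873 * 8577
E[N(t)] = 748.7721

748.7721


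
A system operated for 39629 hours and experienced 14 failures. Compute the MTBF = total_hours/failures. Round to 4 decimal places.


total_hours = 39629
failures = 14
MTBF = 39629 / 14
MTBF = 2830.6429

2830.6429


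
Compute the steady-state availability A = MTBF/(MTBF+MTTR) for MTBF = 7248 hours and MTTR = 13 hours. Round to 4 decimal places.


MTBF = 7248
MTTR = 13
MTBF + MTTR = 7261
A = 7248 / 7261
A = 0.9982

0.9982


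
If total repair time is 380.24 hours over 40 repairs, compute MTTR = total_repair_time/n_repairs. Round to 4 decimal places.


total_repair_time = 380.24
n_repairs = 40
MTTR = 380.24 / 40
MTTR = 9.506

9.506


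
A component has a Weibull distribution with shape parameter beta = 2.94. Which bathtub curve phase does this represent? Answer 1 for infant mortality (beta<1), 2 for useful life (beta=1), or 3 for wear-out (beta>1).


beta = 2.94
Compare beta to 1:
beta < 1 => infant mortality (phase 1)
beta = 1 => useful life (phase 2)
beta > 1 => wear-out (phase 3)
Since beta = 2.94, this is wear-out (increasing failure rate)
Phase = 3

3


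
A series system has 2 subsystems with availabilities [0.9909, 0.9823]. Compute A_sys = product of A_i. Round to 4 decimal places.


Subsystems: [0.9909, 0.9823]
After subsystem 1 (A=0.9909): product = 0.9909
After subsystem 2 (A=0.9823): product = 0.9734
A_sys = 0.9734

0.9734


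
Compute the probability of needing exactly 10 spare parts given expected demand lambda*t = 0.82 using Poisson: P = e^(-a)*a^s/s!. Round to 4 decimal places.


a = 0.82, s = 10
e^(-a) = e^(-0.82) = 0.4404
a^s = 0.82^10 = 0.1374
s! = 3628800
P = 0.4404 * 0.1374 / 3628800
P = 0.0

0.0


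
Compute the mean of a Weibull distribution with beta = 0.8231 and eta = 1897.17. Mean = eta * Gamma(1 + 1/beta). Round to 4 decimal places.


beta = 0.8231, eta = 1897.17
1/beta = 1.2149
1 + 1/beta = 2.2149
Gamma(2.2149) = 1.1109
Mean = 1897.17 * 1.1109
Mean = 2107.4839

2107.4839


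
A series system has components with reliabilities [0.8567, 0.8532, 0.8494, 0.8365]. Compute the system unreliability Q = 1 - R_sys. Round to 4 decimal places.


Components: [0.8567, 0.8532, 0.8494, 0.8365]
After component 1: product = 0.8567
After component 2: product = 0.7309
After component 3: product = 0.6209
After component 4: product = 0.5193
R_sys = 0.5193
Q = 1 - 0.5193 = 0.4807

0.4807


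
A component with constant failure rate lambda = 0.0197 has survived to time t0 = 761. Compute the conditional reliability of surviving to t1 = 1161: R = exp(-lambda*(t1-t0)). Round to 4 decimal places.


lambda = 0.0197
t0 = 761, t1 = 1161
t1 - t0 = 400
lambda * (t1-t0) = 0.0197 * 400 = 7.88
R = exp(-7.88)
R = 0.0004

0.0004


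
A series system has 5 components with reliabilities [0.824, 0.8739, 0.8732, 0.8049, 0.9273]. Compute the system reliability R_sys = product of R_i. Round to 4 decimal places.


Components: [0.824, 0.8739, 0.8732, 0.8049, 0.9273]
After component 1 (R=0.824): product = 0.824
After component 2 (R=0.8739): product = 0.7201
After component 3 (R=0.8732): product = 0.6288
After component 4 (R=0.8049): product = 0.5061
After component 5 (R=0.9273): product = 0.4693
R_sys = 0.4693

0.4693


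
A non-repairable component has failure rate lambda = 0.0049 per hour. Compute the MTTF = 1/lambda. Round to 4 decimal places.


lambda = 0.0049
MTTF = 1 / 0.0049
MTTF = 204.0816

204.0816


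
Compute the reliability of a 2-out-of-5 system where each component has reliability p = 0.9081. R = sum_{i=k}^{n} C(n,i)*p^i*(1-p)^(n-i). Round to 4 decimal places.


k = 2, n = 5, p = 0.9081
i=2: C(5,2)=10 * 0.9081^2 * 0.0919^3 = 0.0064
i=3: C(5,3)=10 * 0.9081^3 * 0.0919^2 = 0.0632
i=4: C(5,4)=5 * 0.9081^4 * 0.0919^1 = 0.3125
i=5: C(5,5)=1 * 0.9081^5 * 0.0919^0 = 0.6175
R = sum of terms = 0.9997

0.9997


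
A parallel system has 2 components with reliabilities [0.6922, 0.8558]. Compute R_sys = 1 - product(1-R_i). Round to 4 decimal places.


Components: [0.6922, 0.8558]
(1 - 0.6922) = 0.3078, running product = 0.3078
(1 - 0.8558) = 0.1442, running product = 0.0444
Product of (1-R_i) = 0.0444
R_sys = 1 - 0.0444 = 0.9556

0.9556


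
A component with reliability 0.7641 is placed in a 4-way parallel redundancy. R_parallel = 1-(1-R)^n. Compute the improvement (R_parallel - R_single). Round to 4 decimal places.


R_single = 0.7641, n = 4
1 - R_single = 0.2359
(1 - R_single)^n = 0.2359^4 = 0.0031
R_parallel = 1 - 0.0031 = 0.9969
Improvement = 0.9969 - 0.7641
Improvement = 0.2328

0.2328
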